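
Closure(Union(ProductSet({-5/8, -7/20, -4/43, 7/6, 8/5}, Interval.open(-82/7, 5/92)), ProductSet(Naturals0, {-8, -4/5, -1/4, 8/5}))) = Union(ProductSet({-5/8, -7/20, -4/43, 7/6, 8/5}, Interval(-82/7, 5/92)), ProductSet(Naturals0, {-8, -4/5, -1/4, 8/5}))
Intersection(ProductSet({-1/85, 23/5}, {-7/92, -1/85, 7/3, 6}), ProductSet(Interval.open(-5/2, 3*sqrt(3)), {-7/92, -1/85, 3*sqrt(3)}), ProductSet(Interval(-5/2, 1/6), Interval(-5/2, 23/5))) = ProductSet({-1/85}, {-7/92, -1/85})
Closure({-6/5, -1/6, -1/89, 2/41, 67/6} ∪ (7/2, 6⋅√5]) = {-6/5, -1/6, -1/89, 2/41} ∪ [7/2, 6⋅√5]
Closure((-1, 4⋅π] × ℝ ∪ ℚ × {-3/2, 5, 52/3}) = ([-1, 4⋅π] × ℝ) ∪ ((ℚ ∪ (-∞, -1] ∪ [4⋅π, ∞)) × {-3/2, 5, 52/3})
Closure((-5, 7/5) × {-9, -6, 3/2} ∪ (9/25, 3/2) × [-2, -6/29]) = ([-5, 7/5] × {-9, -6, 3/2}) ∪ ([9/25, 3/2] × [-2, -6/29])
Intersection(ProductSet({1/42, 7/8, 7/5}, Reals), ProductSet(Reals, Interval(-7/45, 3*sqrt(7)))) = ProductSet({1/42, 7/8, 7/5}, Interval(-7/45, 3*sqrt(7)))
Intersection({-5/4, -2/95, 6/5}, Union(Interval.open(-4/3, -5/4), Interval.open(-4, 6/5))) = {-5/4, -2/95}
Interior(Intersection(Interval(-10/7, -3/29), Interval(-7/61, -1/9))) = Interval.open(-7/61, -1/9)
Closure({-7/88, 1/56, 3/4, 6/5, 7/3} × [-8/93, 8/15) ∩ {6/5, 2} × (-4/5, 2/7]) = {6/5} × [-8/93, 2/7]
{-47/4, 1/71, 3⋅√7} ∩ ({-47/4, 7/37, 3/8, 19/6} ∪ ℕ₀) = {-47/4}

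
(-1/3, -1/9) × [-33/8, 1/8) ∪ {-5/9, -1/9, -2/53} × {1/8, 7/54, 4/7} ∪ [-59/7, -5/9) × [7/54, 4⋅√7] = ({-5/9, -1/9, -2/53} × {1/8, 7/54, 4/7}) ∪ ((-1/3, -1/9) × [-33/8, 1/8)) ∪ ([-59/7, -5/9) × [7/54, 4⋅√7])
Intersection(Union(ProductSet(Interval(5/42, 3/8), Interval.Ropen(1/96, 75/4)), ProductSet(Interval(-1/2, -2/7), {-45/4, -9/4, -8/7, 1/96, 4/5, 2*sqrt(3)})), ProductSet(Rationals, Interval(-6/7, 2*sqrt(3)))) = Union(ProductSet(Intersection(Interval(-1/2, -2/7), Rationals), {1/96, 4/5, 2*sqrt(3)}), ProductSet(Intersection(Interval(5/42, 3/8), Rationals), Interval(1/96, 2*sqrt(3))))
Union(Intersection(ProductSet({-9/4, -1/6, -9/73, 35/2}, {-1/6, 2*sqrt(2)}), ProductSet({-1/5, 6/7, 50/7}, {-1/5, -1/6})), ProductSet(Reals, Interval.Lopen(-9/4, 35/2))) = ProductSet(Reals, Interval.Lopen(-9/4, 35/2))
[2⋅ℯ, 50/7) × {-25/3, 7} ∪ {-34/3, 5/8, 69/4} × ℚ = ({-34/3, 5/8, 69/4} × ℚ) ∪ ([2⋅ℯ, 50/7) × {-25/3, 7})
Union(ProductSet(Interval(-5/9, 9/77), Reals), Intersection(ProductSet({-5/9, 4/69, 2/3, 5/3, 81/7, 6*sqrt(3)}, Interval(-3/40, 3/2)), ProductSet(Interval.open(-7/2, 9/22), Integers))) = ProductSet(Interval(-5/9, 9/77), Reals)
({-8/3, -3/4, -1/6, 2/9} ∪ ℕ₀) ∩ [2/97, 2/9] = {2/9}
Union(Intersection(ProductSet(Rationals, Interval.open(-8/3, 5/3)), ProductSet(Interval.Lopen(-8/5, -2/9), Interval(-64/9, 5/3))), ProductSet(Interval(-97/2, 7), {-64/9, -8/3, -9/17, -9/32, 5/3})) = Union(ProductSet(Intersection(Interval.Lopen(-8/5, -2/9), Rationals), Interval.open(-8/3, 5/3)), ProductSet(Interval(-97/2, 7), {-64/9, -8/3, -9/17, -9/32, 5/3}))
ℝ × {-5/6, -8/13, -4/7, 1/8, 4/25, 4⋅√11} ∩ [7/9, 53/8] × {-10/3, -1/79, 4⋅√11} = [7/9, 53/8] × {4⋅√11}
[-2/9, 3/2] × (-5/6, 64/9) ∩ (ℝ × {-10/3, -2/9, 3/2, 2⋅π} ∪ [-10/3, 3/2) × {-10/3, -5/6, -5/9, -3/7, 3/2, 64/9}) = ([-2/9, 3/2) × {-5/9, -3/7, 3/2}) ∪ ([-2/9, 3/2] × {-2/9, 3/2, 2⋅π})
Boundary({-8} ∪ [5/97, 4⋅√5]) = {-8, 5/97, 4⋅√5}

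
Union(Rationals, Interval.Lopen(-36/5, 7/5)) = Union(Interval(-36/5, 7/5), Rationals)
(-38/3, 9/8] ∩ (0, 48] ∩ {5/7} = {5/7}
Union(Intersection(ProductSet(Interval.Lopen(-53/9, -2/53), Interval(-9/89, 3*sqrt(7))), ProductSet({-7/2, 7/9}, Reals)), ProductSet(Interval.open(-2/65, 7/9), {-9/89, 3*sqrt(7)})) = Union(ProductSet({-7/2}, Interval(-9/89, 3*sqrt(7))), ProductSet(Interval.open(-2/65, 7/9), {-9/89, 3*sqrt(7)}))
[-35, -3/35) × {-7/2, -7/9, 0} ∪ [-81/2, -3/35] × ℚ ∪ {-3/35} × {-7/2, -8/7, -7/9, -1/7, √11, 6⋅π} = ([-81/2, -3/35] × ℚ) ∪ ({-3/35} × {-7/2, -8/7, -7/9, -1/7, √11, 6⋅π})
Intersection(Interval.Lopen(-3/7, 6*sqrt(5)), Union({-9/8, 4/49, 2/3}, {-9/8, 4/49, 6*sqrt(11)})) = {4/49, 2/3}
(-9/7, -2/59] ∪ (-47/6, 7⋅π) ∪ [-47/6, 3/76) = [-47/6, 7⋅π)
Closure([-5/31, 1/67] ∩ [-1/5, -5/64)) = [-5/31, -5/64]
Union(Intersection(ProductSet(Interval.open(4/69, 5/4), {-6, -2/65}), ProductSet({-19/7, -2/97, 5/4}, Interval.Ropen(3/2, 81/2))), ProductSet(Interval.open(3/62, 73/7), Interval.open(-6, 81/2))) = ProductSet(Interval.open(3/62, 73/7), Interval.open(-6, 81/2))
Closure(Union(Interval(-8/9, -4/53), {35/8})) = Union({35/8}, Interval(-8/9, -4/53))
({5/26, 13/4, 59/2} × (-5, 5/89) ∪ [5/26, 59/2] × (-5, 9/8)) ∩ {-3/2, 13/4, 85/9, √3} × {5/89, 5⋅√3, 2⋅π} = {13/4, 85/9, √3} × {5/89}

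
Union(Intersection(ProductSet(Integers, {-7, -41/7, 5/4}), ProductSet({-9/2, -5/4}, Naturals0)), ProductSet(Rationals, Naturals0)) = ProductSet(Rationals, Naturals0)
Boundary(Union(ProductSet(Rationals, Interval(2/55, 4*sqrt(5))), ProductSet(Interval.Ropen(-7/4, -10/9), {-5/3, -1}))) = Union(ProductSet(Interval(-7/4, -10/9), {-5/3, -1}), ProductSet(Reals, Interval(2/55, 4*sqrt(5))))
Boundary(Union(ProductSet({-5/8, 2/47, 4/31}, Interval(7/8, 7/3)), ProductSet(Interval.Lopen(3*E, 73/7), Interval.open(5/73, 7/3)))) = Union(ProductSet({73/7, 3*E}, Interval(5/73, 7/3)), ProductSet({-5/8, 2/47, 4/31}, Interval(7/8, 7/3)), ProductSet(Interval(3*E, 73/7), {5/73, 7/3}))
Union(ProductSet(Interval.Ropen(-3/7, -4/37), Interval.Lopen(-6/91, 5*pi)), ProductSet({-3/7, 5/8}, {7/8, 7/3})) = Union(ProductSet({-3/7, 5/8}, {7/8, 7/3}), ProductSet(Interval.Ropen(-3/7, -4/37), Interval.Lopen(-6/91, 5*pi)))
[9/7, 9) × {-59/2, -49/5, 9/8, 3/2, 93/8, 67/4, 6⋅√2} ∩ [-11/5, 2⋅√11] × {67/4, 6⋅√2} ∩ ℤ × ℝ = {2, 3, …, 6} × {67/4, 6⋅√2}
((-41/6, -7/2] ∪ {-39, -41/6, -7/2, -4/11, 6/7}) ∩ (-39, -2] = [-41/6, -7/2]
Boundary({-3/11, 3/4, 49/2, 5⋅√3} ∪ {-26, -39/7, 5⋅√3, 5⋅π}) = {-26, -39/7, -3/11, 3/4, 49/2, 5⋅√3, 5⋅π}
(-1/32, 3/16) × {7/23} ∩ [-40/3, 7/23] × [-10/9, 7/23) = ∅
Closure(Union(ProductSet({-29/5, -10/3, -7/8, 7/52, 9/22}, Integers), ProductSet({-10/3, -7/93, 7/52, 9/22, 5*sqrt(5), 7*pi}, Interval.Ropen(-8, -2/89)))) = Union(ProductSet({-29/5, -10/3, -7/8, 7/52, 9/22}, Integers), ProductSet({-10/3, -7/93, 7/52, 9/22, 5*sqrt(5), 7*pi}, Interval(-8, -2/89)))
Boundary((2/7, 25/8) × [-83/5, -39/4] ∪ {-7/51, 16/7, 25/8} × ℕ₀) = ({-7/51, 25/8} × ℕ₀) ∪ ({2/7, 25/8} × [-83/5, -39/4]) ∪ ([2/7, 25/8] × {-83/5, -39/4}) ∪ ({-7/51, 16/7, 25/8} × (ℕ₀ \ (-83/5, -39/4)))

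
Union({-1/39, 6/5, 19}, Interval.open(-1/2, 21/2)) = Union({19}, Interval.open(-1/2, 21/2))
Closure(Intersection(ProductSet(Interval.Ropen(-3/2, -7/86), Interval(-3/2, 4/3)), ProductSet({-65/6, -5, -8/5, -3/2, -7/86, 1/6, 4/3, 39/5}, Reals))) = ProductSet({-3/2}, Interval(-3/2, 4/3))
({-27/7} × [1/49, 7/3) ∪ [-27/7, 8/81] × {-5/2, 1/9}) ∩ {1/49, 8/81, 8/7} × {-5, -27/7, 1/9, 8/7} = {1/49, 8/81} × {1/9}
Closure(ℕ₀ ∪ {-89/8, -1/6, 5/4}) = {-89/8, -1/6, 5/4} ∪ ℕ₀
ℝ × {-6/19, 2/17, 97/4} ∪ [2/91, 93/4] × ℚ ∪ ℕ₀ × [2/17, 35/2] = (ℝ × {-6/19, 2/17, 97/4}) ∪ ([2/91, 93/4] × ℚ) ∪ (ℕ₀ × [2/17, 35/2])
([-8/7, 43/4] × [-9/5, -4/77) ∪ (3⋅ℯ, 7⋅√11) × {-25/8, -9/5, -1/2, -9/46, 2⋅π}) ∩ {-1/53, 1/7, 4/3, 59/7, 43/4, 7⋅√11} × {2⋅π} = {59/7, 43/4} × {2⋅π}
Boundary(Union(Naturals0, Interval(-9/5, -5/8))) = Union(Complement(Naturals0, Interval.open(-9/5, -5/8)), {-9/5, -5/8})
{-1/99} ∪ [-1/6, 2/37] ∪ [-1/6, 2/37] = [-1/6, 2/37]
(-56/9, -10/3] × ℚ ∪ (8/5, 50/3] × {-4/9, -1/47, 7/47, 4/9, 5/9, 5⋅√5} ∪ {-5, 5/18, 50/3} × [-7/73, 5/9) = ((-56/9, -10/3] × ℚ) ∪ ({-5, 5/18, 50/3} × [-7/73, 5/9)) ∪ ((8/5, 50/3] × {-4/9, -1/47, 7/47, 4/9, 5/9, 5⋅√5})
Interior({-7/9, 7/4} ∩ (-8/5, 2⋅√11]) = ∅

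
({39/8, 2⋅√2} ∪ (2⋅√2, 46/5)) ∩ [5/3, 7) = [2⋅√2, 7)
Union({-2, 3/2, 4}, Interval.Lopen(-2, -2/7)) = Union({3/2, 4}, Interval(-2, -2/7))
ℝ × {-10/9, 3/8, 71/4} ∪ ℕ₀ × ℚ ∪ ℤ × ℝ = (ℤ × ℝ) ∪ (ℝ × {-10/9, 3/8, 71/4})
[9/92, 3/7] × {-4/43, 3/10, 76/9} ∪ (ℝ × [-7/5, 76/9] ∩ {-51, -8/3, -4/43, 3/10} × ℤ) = ({-51, -8/3, -4/43, 3/10} × {-1, 0, …, 8}) ∪ ([9/92, 3/7] × {-4/43, 3/10, 76/9})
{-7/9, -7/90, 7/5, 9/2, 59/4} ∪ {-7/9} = {-7/9, -7/90, 7/5, 9/2, 59/4}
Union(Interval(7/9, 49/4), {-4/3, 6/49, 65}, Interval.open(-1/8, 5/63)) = Union({-4/3, 6/49, 65}, Interval.open(-1/8, 5/63), Interval(7/9, 49/4))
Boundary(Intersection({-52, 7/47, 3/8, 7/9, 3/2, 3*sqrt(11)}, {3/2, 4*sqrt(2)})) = {3/2}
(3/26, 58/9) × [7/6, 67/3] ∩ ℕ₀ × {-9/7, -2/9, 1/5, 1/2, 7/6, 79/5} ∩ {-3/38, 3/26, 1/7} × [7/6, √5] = ∅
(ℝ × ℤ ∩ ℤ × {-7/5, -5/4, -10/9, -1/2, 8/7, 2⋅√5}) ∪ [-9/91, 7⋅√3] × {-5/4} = [-9/91, 7⋅√3] × {-5/4}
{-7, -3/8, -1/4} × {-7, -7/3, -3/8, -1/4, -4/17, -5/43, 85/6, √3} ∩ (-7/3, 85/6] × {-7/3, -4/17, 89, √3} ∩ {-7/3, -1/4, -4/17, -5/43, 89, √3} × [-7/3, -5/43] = {-1/4} × {-7/3, -4/17}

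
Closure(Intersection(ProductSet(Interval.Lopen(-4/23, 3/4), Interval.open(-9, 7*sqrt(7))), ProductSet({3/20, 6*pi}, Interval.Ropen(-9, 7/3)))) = ProductSet({3/20}, Interval(-9, 7/3))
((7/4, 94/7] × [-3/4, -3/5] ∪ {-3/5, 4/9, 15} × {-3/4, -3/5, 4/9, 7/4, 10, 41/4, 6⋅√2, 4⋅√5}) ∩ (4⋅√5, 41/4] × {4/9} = ∅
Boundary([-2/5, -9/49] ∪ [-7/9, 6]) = {-7/9, 6}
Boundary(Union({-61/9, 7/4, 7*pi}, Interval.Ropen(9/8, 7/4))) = {-61/9, 9/8, 7/4, 7*pi}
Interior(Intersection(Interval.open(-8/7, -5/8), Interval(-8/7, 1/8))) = Interval.open(-8/7, -5/8)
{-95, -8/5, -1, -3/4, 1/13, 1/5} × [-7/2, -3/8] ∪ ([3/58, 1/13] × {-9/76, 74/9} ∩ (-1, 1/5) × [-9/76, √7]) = ([3/58, 1/13] × {-9/76}) ∪ ({-95, -8/5, -1, -3/4, 1/13, 1/5} × [-7/2, -3/8])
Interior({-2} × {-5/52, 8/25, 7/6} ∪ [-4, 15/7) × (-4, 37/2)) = (-4, 15/7) × (-4, 37/2)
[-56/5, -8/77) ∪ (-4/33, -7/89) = [-56/5, -7/89)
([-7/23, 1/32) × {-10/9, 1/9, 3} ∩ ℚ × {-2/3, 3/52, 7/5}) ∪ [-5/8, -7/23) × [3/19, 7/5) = [-5/8, -7/23) × [3/19, 7/5)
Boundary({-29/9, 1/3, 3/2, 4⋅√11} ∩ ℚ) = {-29/9, 1/3, 3/2}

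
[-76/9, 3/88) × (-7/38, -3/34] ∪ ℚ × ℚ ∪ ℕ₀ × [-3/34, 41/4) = (ℚ × ℚ) ∪ (ℕ₀ × [-3/34, 41/4)) ∪ ([-76/9, 3/88) × (-7/38, -3/34])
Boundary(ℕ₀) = ℕ₀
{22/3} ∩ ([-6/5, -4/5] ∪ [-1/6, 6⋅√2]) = {22/3}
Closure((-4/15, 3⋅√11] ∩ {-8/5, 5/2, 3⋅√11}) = {5/2, 3⋅√11}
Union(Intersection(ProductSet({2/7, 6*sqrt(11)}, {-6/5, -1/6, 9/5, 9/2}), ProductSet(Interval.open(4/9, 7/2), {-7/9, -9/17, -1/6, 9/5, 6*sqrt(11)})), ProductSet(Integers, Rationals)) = ProductSet(Integers, Rationals)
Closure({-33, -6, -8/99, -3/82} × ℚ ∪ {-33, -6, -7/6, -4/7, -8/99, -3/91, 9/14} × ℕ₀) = ({-33, -6, -8/99, -3/82} × ℝ) ∪ ({-33, -6, -7/6, -4/7, -8/99, -3/91, 9/14} × ℕ₀)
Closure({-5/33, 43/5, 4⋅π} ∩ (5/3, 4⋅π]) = {43/5, 4⋅π}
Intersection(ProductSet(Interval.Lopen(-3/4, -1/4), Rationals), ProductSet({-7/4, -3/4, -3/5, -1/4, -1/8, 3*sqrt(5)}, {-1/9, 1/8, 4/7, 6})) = ProductSet({-3/5, -1/4}, {-1/9, 1/8, 4/7, 6})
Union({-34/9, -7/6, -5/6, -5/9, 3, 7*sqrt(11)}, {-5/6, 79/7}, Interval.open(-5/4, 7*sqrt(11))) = Union({-34/9}, Interval.Lopen(-5/4, 7*sqrt(11)))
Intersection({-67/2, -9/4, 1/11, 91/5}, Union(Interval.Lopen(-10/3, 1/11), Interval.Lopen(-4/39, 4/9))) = {-9/4, 1/11}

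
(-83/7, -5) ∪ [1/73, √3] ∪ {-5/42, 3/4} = (-83/7, -5) ∪ {-5/42} ∪ [1/73, √3]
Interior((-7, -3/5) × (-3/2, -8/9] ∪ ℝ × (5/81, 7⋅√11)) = ((-7, -3/5) × (-3/2, -8/9)) ∪ ((-∞, ∞) × (5/81, 7⋅√11))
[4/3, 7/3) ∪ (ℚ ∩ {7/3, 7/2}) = [4/3, 7/3] ∪ {7/2}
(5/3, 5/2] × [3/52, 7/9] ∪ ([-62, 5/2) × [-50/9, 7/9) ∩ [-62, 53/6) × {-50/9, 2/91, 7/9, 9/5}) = ([-62, 5/2) × {-50/9, 2/91}) ∪ ((5/3, 5/2] × [3/52, 7/9])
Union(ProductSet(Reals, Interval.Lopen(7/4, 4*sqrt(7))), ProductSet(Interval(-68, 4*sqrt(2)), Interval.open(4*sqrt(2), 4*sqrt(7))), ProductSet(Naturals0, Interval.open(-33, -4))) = Union(ProductSet(Naturals0, Interval.open(-33, -4)), ProductSet(Reals, Interval.Lopen(7/4, 4*sqrt(7))))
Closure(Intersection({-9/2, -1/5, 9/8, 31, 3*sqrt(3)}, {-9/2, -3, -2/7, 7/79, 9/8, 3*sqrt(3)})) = {-9/2, 9/8, 3*sqrt(3)}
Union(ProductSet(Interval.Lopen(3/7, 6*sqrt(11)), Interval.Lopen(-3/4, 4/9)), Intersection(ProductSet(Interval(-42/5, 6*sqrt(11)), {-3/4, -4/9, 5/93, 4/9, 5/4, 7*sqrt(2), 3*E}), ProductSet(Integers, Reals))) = Union(ProductSet(Interval.Lopen(3/7, 6*sqrt(11)), Interval.Lopen(-3/4, 4/9)), ProductSet(Range(-8, 20, 1), {-3/4, -4/9, 5/93, 4/9, 5/4, 7*sqrt(2), 3*E}))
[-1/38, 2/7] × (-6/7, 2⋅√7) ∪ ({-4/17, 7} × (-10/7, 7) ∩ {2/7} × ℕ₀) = [-1/38, 2/7] × (-6/7, 2⋅√7)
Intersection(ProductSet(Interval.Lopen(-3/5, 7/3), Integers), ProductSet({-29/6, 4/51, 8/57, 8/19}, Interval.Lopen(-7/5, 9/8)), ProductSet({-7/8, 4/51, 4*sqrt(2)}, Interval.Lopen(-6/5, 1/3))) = ProductSet({4/51}, Range(-1, 1, 1))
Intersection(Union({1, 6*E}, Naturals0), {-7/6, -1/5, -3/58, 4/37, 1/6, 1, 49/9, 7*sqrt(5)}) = {1}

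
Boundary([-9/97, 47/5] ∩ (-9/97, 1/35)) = {-9/97, 1/35}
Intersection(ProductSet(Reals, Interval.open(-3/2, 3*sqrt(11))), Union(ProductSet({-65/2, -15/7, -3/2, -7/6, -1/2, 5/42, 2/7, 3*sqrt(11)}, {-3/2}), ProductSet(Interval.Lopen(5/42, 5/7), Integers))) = ProductSet(Interval.Lopen(5/42, 5/7), Range(-1, 10, 1))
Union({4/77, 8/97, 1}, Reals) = Reals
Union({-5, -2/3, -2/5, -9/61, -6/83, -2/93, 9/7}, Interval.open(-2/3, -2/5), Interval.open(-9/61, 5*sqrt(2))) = Union({-5}, Interval(-2/3, -2/5), Interval.Ropen(-9/61, 5*sqrt(2)))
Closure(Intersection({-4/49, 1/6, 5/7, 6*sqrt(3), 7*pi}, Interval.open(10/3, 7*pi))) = {6*sqrt(3)}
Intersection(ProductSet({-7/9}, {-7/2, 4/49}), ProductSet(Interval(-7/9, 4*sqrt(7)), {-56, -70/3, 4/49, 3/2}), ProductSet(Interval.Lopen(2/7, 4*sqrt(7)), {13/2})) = EmptySet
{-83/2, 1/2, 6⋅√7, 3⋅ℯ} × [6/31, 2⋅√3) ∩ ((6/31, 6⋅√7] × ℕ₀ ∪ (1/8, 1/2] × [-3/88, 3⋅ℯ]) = ({1/2} × [6/31, 2⋅√3)) ∪ ({1/2, 6⋅√7, 3⋅ℯ} × {1, 2, 3})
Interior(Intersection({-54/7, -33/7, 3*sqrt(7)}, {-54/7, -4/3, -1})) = EmptySet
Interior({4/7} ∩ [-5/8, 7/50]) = ∅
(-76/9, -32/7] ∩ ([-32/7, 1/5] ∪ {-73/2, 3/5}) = {-32/7}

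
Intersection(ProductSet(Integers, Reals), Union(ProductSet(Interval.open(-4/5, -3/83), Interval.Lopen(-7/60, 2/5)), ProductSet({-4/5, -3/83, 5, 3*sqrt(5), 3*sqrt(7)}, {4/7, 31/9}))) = ProductSet({5}, {4/7, 31/9})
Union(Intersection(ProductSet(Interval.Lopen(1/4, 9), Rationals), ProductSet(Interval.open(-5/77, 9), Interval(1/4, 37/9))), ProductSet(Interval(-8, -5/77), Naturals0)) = Union(ProductSet(Interval(-8, -5/77), Naturals0), ProductSet(Interval.open(1/4, 9), Intersection(Interval(1/4, 37/9), Rationals)))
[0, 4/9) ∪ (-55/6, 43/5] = (-55/6, 43/5]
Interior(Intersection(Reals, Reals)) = Reals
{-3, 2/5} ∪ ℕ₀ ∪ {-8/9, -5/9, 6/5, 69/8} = {-3, -8/9, -5/9, 2/5, 6/5, 69/8} ∪ ℕ₀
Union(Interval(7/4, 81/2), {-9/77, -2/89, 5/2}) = Union({-9/77, -2/89}, Interval(7/4, 81/2))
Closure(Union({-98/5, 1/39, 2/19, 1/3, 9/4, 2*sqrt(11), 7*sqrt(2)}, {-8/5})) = {-98/5, -8/5, 1/39, 2/19, 1/3, 9/4, 2*sqrt(11), 7*sqrt(2)}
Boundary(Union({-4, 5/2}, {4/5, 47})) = {-4, 4/5, 5/2, 47}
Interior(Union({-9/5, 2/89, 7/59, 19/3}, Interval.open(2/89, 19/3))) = Interval.open(2/89, 19/3)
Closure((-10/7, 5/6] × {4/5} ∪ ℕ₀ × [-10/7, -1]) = (ℕ₀ × [-10/7, -1]) ∪ ([-10/7, 5/6] × {4/5})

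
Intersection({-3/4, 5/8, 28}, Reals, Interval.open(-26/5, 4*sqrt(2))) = {-3/4, 5/8}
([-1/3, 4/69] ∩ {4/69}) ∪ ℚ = ℚ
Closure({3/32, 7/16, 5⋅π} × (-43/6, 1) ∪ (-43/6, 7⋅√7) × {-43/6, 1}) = ({3/32, 7/16, 5⋅π} × [-43/6, 1]) ∪ ([-43/6, 7⋅√7] × {-43/6, 1})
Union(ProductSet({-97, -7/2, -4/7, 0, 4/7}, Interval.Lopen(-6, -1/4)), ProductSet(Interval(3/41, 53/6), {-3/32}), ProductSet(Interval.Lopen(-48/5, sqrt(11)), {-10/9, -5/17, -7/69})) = Union(ProductSet({-97, -7/2, -4/7, 0, 4/7}, Interval.Lopen(-6, -1/4)), ProductSet(Interval.Lopen(-48/5, sqrt(11)), {-10/9, -5/17, -7/69}), ProductSet(Interval(3/41, 53/6), {-3/32}))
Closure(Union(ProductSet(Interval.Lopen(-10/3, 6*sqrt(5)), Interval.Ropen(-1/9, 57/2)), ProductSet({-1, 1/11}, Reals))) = Union(ProductSet({-10/3, 6*sqrt(5)}, Interval(-1/9, 57/2)), ProductSet({-1, 1/11}, Reals), ProductSet(Interval(-10/3, 6*sqrt(5)), {-1/9, 57/2}), ProductSet(Interval.Lopen(-10/3, 6*sqrt(5)), Interval.Ropen(-1/9, 57/2)))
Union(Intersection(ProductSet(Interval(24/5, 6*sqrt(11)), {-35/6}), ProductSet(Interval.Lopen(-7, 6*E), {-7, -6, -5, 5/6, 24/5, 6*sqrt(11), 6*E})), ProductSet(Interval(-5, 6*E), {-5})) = ProductSet(Interval(-5, 6*E), {-5})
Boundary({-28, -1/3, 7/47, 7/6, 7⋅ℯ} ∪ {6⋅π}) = {-28, -1/3, 7/47, 7/6, 7⋅ℯ, 6⋅π}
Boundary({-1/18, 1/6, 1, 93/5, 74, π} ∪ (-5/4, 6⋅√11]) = {-5/4, 74, 6⋅√11}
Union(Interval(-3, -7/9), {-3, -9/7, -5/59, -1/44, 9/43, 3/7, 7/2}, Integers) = Union({-5/59, -1/44, 9/43, 3/7, 7/2}, Integers, Interval(-3, -7/9))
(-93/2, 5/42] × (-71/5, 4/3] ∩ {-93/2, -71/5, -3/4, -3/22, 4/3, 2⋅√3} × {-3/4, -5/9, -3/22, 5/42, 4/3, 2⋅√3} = {-71/5, -3/4, -3/22} × {-3/4, -5/9, -3/22, 5/42, 4/3}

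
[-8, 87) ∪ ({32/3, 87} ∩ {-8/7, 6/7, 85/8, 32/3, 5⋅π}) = [-8, 87)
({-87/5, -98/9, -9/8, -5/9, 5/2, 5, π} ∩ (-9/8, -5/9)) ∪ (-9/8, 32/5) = (-9/8, 32/5)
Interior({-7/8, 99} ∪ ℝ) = ℝ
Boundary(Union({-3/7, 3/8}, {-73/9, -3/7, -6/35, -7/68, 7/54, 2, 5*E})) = {-73/9, -3/7, -6/35, -7/68, 7/54, 3/8, 2, 5*E}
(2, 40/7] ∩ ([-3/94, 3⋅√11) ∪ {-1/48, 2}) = (2, 40/7]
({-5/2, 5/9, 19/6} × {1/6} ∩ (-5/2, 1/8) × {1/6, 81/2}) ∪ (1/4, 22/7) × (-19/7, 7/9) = (1/4, 22/7) × (-19/7, 7/9)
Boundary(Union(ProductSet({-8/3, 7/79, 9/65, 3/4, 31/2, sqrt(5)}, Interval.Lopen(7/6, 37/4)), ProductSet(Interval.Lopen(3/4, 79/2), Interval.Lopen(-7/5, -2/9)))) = Union(ProductSet({3/4, 79/2}, Interval(-7/5, -2/9)), ProductSet({-8/3, 7/79, 9/65, 3/4, 31/2, sqrt(5)}, Interval(7/6, 37/4)), ProductSet(Interval(3/4, 79/2), {-7/5, -2/9}))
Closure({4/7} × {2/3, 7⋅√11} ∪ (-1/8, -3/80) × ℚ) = ([-1/8, -3/80] × ℝ) ∪ ({4/7} × {2/3, 7⋅√11})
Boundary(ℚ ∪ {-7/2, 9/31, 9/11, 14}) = ℝ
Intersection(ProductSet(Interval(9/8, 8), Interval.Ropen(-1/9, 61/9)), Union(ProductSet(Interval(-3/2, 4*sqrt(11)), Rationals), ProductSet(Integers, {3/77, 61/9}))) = ProductSet(Interval(9/8, 8), Intersection(Interval.Ropen(-1/9, 61/9), Rationals))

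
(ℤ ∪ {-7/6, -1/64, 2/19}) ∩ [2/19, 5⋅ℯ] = {2/19} ∪ {1, 2, …, 13}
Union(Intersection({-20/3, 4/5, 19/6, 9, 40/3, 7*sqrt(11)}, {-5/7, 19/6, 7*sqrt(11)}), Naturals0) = Union({19/6, 7*sqrt(11)}, Naturals0)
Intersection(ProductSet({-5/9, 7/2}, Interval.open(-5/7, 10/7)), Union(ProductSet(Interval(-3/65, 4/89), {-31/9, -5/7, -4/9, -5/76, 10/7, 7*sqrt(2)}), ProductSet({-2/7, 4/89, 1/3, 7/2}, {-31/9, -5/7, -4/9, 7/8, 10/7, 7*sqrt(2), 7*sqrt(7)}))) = ProductSet({7/2}, {-4/9, 7/8})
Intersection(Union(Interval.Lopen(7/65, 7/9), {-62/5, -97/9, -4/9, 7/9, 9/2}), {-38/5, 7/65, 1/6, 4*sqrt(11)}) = {1/6}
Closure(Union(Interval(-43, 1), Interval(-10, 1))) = Interval(-43, 1)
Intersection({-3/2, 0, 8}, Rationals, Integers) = {0, 8}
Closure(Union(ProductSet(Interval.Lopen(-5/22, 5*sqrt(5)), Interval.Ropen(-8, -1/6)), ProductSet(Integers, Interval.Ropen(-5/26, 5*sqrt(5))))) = Union(ProductSet({-5/22, 5*sqrt(5)}, Interval(-8, -1/6)), ProductSet(Integers, Interval(-5/26, 5*sqrt(5))), ProductSet(Interval(-5/22, 5*sqrt(5)), {-8, -1/6}), ProductSet(Interval.Lopen(-5/22, 5*sqrt(5)), Interval.Ropen(-8, -1/6)))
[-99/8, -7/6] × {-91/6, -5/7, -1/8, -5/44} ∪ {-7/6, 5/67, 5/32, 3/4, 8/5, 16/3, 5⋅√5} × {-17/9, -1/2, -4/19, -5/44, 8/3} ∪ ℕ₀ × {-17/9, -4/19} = (ℕ₀ × {-17/9, -4/19}) ∪ ([-99/8, -7/6] × {-91/6, -5/7, -1/8, -5/44}) ∪ ({-7/6, 5/67, 5/32, 3/4, 8/5, 16/3, 5⋅√5} × {-17/9, -1/2, -4/19, -5/44, 8/3})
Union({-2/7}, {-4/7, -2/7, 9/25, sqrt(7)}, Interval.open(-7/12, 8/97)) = Union({9/25, sqrt(7)}, Interval.open(-7/12, 8/97))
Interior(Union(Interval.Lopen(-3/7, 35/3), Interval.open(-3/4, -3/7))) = Union(Interval.open(-3/4, -3/7), Interval.open(-3/7, 35/3))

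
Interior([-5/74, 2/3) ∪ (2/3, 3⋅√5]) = (-5/74, 2/3) ∪ (2/3, 3⋅√5)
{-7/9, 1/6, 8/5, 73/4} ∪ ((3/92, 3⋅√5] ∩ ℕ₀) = {-7/9, 1/6, 8/5, 73/4} ∪ {1, 2, …, 6}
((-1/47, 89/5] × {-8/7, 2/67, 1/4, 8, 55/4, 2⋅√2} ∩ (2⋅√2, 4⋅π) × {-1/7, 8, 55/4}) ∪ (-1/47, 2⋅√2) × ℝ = ((-1/47, 2⋅√2) × ℝ) ∪ ((2⋅√2, 4⋅π) × {8, 55/4})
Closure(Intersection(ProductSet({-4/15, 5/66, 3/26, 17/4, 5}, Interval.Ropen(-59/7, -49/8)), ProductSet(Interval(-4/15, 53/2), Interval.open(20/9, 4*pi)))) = EmptySet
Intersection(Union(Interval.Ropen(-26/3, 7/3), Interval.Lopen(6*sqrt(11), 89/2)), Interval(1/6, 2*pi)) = Interval.Ropen(1/6, 7/3)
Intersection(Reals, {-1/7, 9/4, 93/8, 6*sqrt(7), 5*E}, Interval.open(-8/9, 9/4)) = {-1/7}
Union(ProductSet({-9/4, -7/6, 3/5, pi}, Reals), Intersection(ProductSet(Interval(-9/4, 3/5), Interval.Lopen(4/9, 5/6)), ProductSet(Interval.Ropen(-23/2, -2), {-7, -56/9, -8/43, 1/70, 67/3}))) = ProductSet({-9/4, -7/6, 3/5, pi}, Reals)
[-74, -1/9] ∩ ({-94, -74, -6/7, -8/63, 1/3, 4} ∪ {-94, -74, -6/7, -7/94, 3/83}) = {-74, -6/7, -8/63}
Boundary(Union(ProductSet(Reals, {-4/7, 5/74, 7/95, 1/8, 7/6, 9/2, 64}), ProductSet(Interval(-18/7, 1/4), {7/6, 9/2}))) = ProductSet(Reals, {-4/7, 5/74, 7/95, 1/8, 7/6, 9/2, 64})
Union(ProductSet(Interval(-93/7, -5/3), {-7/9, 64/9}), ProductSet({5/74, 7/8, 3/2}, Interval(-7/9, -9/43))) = Union(ProductSet({5/74, 7/8, 3/2}, Interval(-7/9, -9/43)), ProductSet(Interval(-93/7, -5/3), {-7/9, 64/9}))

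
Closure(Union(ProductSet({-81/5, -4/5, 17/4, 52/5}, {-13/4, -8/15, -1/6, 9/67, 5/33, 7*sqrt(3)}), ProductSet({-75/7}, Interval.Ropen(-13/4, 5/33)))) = Union(ProductSet({-75/7}, Interval(-13/4, 5/33)), ProductSet({-81/5, -4/5, 17/4, 52/5}, {-13/4, -8/15, -1/6, 9/67, 5/33, 7*sqrt(3)}))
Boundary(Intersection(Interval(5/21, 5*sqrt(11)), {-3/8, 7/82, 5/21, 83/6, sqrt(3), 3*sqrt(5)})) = {5/21, 83/6, sqrt(3), 3*sqrt(5)}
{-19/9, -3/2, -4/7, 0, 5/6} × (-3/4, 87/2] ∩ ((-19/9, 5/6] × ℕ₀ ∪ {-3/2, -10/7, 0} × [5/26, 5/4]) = ({-3/2, 0} × [5/26, 5/4]) ∪ ({-3/2, -4/7, 0, 5/6} × {0, 1, …, 43})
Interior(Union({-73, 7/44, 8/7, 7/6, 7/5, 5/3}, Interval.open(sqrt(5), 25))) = Interval.open(sqrt(5), 25)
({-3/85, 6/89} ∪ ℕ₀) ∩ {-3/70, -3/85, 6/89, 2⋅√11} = {-3/85, 6/89}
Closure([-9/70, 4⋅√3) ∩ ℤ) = {0, 1, …, 6}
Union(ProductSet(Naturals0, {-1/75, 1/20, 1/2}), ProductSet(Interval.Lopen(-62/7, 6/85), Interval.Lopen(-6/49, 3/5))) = Union(ProductSet(Interval.Lopen(-62/7, 6/85), Interval.Lopen(-6/49, 3/5)), ProductSet(Naturals0, {-1/75, 1/20, 1/2}))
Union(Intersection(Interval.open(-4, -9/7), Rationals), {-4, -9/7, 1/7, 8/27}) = Union({-4, -9/7, 1/7, 8/27}, Intersection(Interval.open(-4, -9/7), Rationals))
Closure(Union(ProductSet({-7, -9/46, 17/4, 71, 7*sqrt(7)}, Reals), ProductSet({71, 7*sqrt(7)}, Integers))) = ProductSet({-7, -9/46, 17/4, 71, 7*sqrt(7)}, Reals)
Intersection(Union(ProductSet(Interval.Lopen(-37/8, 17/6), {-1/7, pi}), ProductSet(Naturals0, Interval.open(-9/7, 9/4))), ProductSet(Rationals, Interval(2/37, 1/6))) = ProductSet(Naturals0, Interval(2/37, 1/6))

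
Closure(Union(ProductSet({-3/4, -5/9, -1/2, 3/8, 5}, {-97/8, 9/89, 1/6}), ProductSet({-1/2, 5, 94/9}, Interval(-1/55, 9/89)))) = Union(ProductSet({-1/2, 5, 94/9}, Interval(-1/55, 9/89)), ProductSet({-3/4, -5/9, -1/2, 3/8, 5}, {-97/8, 9/89, 1/6}))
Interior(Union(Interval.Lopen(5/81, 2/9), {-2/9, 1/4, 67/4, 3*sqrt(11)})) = Interval.open(5/81, 2/9)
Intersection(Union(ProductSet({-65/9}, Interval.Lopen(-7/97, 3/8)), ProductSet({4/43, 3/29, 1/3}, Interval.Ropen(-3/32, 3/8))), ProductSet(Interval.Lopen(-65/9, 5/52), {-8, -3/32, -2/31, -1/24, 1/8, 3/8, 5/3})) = ProductSet({4/43}, {-3/32, -2/31, -1/24, 1/8})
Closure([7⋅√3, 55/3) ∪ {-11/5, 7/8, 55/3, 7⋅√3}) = {-11/5, 7/8} ∪ [7⋅√3, 55/3]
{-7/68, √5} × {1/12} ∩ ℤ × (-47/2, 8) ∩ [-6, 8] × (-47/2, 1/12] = ∅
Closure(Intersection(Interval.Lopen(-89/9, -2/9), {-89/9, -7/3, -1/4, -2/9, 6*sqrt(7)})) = {-7/3, -1/4, -2/9}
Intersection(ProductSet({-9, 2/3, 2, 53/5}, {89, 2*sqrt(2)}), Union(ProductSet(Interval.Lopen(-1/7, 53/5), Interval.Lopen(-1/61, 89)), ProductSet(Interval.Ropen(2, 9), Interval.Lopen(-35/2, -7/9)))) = ProductSet({2/3, 2, 53/5}, {89, 2*sqrt(2)})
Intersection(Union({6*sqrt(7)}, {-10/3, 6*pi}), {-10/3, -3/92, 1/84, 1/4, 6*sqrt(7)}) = {-10/3, 6*sqrt(7)}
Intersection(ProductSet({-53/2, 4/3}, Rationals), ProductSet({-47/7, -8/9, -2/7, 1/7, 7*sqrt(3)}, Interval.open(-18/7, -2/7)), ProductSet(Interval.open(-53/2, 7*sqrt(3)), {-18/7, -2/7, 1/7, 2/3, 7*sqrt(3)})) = EmptySet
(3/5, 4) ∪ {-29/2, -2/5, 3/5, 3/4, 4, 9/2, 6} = {-29/2, -2/5, 9/2, 6} ∪ [3/5, 4]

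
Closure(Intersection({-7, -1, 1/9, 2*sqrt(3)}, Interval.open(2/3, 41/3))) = {2*sqrt(3)}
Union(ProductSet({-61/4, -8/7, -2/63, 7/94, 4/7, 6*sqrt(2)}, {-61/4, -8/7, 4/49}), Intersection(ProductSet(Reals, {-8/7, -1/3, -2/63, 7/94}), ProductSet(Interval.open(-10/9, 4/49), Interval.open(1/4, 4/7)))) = ProductSet({-61/4, -8/7, -2/63, 7/94, 4/7, 6*sqrt(2)}, {-61/4, -8/7, 4/49})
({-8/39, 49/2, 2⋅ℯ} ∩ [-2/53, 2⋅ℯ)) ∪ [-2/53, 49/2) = [-2/53, 49/2)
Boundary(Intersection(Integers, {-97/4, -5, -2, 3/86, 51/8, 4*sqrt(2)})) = {-5, -2}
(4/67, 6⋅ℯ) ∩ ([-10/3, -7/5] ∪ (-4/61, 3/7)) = (4/67, 3/7)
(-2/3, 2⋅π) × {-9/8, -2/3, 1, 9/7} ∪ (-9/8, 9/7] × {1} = ((-9/8, 9/7] × {1}) ∪ ((-2/3, 2⋅π) × {-9/8, -2/3, 1, 9/7})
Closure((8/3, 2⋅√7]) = [8/3, 2⋅√7]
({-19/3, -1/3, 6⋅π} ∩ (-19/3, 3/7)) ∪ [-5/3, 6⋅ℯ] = [-5/3, 6⋅ℯ]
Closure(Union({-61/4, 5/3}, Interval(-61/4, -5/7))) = Union({5/3}, Interval(-61/4, -5/7))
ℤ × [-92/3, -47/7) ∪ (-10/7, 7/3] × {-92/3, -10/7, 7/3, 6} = (ℤ × [-92/3, -47/7)) ∪ ((-10/7, 7/3] × {-92/3, -10/7, 7/3, 6})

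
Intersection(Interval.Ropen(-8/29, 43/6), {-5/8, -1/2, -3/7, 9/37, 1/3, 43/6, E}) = {9/37, 1/3, E}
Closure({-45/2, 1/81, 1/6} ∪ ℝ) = ℝ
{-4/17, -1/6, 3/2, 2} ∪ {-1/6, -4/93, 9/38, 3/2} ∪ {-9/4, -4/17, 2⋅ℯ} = {-9/4, -4/17, -1/6, -4/93, 9/38, 3/2, 2, 2⋅ℯ}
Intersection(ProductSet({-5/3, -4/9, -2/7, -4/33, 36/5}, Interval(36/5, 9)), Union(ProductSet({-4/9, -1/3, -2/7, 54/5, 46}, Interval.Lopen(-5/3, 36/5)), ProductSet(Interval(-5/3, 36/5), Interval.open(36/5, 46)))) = Union(ProductSet({-4/9, -2/7}, {36/5}), ProductSet({-5/3, -4/9, -2/7, -4/33, 36/5}, Interval.Lopen(36/5, 9)))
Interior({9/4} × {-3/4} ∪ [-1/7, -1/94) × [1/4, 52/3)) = (-1/7, -1/94) × (1/4, 52/3)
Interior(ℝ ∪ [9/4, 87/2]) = (-∞, ∞)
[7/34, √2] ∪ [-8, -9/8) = [-8, -9/8) ∪ [7/34, √2]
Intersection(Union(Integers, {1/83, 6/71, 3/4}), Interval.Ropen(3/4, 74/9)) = Union({3/4}, Range(1, 9, 1))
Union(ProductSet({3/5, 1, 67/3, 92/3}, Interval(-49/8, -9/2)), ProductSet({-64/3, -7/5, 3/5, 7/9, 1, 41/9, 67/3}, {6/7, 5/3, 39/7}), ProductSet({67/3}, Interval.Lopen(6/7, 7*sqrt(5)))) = Union(ProductSet({67/3}, Interval.Lopen(6/7, 7*sqrt(5))), ProductSet({3/5, 1, 67/3, 92/3}, Interval(-49/8, -9/2)), ProductSet({-64/3, -7/5, 3/5, 7/9, 1, 41/9, 67/3}, {6/7, 5/3, 39/7}))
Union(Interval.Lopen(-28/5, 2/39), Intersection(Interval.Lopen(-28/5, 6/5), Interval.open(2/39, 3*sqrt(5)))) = Interval.Lopen(-28/5, 6/5)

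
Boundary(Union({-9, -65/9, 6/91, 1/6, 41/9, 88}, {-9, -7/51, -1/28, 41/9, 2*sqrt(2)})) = {-9, -65/9, -7/51, -1/28, 6/91, 1/6, 41/9, 88, 2*sqrt(2)}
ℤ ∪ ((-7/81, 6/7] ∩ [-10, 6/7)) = ℤ ∪ (-7/81, 6/7)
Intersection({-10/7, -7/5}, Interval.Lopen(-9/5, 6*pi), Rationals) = {-10/7, -7/5}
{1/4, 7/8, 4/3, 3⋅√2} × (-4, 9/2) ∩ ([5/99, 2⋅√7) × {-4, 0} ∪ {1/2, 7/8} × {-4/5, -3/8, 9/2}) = ({7/8} × {-4/5, -3/8}) ∪ ({1/4, 7/8, 4/3, 3⋅√2} × {0})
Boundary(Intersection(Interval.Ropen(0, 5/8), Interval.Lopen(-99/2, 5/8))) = {0, 5/8}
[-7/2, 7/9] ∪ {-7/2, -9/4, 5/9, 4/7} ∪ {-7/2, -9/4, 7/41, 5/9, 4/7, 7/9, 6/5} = [-7/2, 7/9] ∪ {6/5}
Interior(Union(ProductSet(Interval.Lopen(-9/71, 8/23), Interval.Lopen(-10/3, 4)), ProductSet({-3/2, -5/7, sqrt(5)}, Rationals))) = Union(ProductSet({-3/2, -5/7, sqrt(5)}, Complement(Rationals, Interval(-oo, oo))), ProductSet(Interval.open(-9/71, 8/23), Interval.open(-10/3, 4)))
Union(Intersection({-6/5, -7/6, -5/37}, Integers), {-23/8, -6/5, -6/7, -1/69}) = {-23/8, -6/5, -6/7, -1/69}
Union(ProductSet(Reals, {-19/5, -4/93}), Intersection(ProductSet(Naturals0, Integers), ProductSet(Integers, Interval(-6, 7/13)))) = Union(ProductSet(Naturals0, Range(-6, 1, 1)), ProductSet(Reals, {-19/5, -4/93}))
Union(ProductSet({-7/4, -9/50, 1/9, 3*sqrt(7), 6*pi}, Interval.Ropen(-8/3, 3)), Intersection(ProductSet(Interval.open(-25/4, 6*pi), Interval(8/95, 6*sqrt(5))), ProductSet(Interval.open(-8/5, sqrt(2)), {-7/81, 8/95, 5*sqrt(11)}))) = Union(ProductSet({-7/4, -9/50, 1/9, 3*sqrt(7), 6*pi}, Interval.Ropen(-8/3, 3)), ProductSet(Interval.open(-8/5, sqrt(2)), {8/95}))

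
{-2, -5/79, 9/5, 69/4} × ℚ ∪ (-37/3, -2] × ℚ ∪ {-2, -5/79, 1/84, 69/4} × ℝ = ({-2, -5/79, 1/84, 69/4} × ℝ) ∪ (((-37/3, -2] ∪ {-5/79, 9/5, 69/4}) × ℚ)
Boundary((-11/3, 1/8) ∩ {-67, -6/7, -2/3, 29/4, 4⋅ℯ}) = {-6/7, -2/3}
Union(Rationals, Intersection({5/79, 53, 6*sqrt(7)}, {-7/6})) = Rationals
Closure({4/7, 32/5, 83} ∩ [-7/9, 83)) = {4/7, 32/5}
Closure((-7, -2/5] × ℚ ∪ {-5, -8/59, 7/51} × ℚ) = ([-7, -2/5] ∪ {-8/59, 7/51}) × ℝ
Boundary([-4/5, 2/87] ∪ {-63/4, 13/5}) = {-63/4, -4/5, 2/87, 13/5}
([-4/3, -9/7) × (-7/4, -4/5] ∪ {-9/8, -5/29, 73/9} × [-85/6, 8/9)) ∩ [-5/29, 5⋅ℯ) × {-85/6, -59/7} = {-5/29, 73/9} × {-85/6, -59/7}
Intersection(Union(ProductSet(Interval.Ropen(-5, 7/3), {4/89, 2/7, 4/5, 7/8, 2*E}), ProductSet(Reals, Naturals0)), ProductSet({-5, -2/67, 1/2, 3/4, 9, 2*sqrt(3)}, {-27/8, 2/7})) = ProductSet({-5, -2/67, 1/2, 3/4}, {2/7})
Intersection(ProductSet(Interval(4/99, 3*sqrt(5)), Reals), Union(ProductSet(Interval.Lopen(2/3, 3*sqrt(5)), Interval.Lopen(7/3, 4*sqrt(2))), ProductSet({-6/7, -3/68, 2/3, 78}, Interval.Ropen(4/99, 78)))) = Union(ProductSet({2/3}, Interval.Ropen(4/99, 78)), ProductSet(Interval.Lopen(2/3, 3*sqrt(5)), Interval.Lopen(7/3, 4*sqrt(2))))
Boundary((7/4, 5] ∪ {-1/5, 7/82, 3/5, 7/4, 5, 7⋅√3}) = {-1/5, 7/82, 3/5, 7/4, 5, 7⋅√3}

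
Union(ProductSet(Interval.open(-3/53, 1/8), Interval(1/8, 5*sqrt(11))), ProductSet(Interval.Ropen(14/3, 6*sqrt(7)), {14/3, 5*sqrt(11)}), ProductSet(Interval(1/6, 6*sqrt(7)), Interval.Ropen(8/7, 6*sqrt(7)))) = Union(ProductSet(Interval.open(-3/53, 1/8), Interval(1/8, 5*sqrt(11))), ProductSet(Interval(1/6, 6*sqrt(7)), Interval.Ropen(8/7, 6*sqrt(7))), ProductSet(Interval.Ropen(14/3, 6*sqrt(7)), {14/3, 5*sqrt(11)}))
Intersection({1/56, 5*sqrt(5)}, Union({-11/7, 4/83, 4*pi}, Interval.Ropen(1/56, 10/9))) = {1/56}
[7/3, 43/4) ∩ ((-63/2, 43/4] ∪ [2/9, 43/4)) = [7/3, 43/4)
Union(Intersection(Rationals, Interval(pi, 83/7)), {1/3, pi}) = Union({1/3, pi}, Intersection(Interval(pi, 83/7), Rationals))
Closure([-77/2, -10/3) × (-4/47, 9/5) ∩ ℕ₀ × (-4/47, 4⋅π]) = ∅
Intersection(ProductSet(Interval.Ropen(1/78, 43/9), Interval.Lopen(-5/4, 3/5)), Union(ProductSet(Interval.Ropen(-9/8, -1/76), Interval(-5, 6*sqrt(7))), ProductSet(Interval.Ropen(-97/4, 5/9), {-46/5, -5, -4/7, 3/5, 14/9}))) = ProductSet(Interval.Ropen(1/78, 5/9), {-4/7, 3/5})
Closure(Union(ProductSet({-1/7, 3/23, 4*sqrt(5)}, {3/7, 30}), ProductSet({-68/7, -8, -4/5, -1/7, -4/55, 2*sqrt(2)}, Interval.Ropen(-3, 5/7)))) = Union(ProductSet({-1/7, 3/23, 4*sqrt(5)}, {3/7, 30}), ProductSet({-68/7, -8, -4/5, -1/7, -4/55, 2*sqrt(2)}, Interval(-3, 5/7)))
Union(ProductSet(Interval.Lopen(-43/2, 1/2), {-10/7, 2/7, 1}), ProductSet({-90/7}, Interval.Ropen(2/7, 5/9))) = Union(ProductSet({-90/7}, Interval.Ropen(2/7, 5/9)), ProductSet(Interval.Lopen(-43/2, 1/2), {-10/7, 2/7, 1}))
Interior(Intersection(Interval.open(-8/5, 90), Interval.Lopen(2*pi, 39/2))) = Interval.open(2*pi, 39/2)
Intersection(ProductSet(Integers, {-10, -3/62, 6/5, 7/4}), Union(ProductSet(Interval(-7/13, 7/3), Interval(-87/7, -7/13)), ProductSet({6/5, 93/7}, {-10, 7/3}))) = ProductSet(Range(0, 3, 1), {-10})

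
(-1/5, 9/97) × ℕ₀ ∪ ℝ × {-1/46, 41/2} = (ℝ × {-1/46, 41/2}) ∪ ((-1/5, 9/97) × ℕ₀)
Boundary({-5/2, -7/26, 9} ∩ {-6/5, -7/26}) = {-7/26}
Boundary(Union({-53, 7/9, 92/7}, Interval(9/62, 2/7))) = {-53, 9/62, 2/7, 7/9, 92/7}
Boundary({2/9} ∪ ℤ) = ℤ ∪ {2/9}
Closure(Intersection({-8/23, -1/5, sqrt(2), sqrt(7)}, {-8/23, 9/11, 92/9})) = {-8/23}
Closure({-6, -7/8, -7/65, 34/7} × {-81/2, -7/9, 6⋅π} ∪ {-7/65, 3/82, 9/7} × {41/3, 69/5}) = ({-7/65, 3/82, 9/7} × {41/3, 69/5}) ∪ ({-6, -7/8, -7/65, 34/7} × {-81/2, -7/9, 6⋅π})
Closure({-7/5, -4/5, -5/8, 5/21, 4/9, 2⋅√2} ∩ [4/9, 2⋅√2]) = {4/9, 2⋅√2}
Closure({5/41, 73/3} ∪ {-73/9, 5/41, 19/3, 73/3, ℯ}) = {-73/9, 5/41, 19/3, 73/3, ℯ}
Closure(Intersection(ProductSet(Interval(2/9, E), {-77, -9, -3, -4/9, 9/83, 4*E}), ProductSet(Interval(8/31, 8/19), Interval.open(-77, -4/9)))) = ProductSet(Interval(8/31, 8/19), {-9, -3})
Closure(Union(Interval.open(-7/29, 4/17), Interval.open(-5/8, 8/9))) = Interval(-5/8, 8/9)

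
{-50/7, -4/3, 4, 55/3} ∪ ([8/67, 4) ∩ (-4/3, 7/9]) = {-50/7, -4/3, 4, 55/3} ∪ [8/67, 7/9]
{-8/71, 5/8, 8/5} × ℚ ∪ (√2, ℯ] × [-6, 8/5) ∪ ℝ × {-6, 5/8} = (ℝ × {-6, 5/8}) ∪ ({-8/71, 5/8, 8/5} × ℚ) ∪ ((√2, ℯ] × [-6, 8/5))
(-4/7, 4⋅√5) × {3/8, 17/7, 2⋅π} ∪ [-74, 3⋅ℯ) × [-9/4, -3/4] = ([-74, 3⋅ℯ) × [-9/4, -3/4]) ∪ ((-4/7, 4⋅√5) × {3/8, 17/7, 2⋅π})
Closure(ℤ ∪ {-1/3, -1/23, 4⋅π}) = ℤ ∪ {-1/3, -1/23, 4⋅π}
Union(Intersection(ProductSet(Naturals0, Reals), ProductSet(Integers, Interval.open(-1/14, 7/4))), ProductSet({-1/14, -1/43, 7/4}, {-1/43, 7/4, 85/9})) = Union(ProductSet({-1/14, -1/43, 7/4}, {-1/43, 7/4, 85/9}), ProductSet(Naturals0, Interval.open(-1/14, 7/4)))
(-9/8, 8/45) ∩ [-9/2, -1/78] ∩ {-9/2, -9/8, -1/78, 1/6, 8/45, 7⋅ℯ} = {-1/78}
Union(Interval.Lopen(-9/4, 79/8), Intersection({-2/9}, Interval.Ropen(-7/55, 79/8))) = Interval.Lopen(-9/4, 79/8)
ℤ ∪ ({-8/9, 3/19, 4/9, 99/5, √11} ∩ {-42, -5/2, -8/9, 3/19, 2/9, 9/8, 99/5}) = ℤ ∪ {-8/9, 3/19, 99/5}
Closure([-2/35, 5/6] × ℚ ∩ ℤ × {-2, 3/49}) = {0} × {-2, 3/49}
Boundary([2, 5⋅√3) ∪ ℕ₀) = {5⋅√3} ∪ (ℕ₀ \ (2, 5⋅√3))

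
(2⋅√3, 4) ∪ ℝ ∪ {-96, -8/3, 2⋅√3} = (-∞, ∞)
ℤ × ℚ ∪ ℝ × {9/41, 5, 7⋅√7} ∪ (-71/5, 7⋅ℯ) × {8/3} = (ℤ × ℚ) ∪ ((-71/5, 7⋅ℯ) × {8/3}) ∪ (ℝ × {9/41, 5, 7⋅√7})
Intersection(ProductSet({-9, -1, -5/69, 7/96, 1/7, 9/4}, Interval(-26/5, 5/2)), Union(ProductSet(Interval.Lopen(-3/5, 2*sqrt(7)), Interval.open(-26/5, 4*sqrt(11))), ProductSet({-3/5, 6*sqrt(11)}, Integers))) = ProductSet({-5/69, 7/96, 1/7, 9/4}, Interval.Lopen(-26/5, 5/2))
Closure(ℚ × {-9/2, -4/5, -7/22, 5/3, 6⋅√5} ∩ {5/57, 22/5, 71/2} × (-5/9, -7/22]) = {5/57, 22/5, 71/2} × {-7/22}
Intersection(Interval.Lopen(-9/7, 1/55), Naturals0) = Range(0, 1, 1)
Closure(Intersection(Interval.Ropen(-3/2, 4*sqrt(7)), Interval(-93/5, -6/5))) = Interval(-3/2, -6/5)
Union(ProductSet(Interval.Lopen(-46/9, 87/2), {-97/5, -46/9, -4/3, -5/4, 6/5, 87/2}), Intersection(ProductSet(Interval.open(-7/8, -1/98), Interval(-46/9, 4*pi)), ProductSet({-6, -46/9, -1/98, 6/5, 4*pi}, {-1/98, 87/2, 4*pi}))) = ProductSet(Interval.Lopen(-46/9, 87/2), {-97/5, -46/9, -4/3, -5/4, 6/5, 87/2})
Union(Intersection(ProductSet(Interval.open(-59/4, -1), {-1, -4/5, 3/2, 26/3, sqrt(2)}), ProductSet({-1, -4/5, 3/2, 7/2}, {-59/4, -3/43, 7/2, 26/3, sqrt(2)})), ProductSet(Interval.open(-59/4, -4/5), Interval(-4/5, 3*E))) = ProductSet(Interval.open(-59/4, -4/5), Interval(-4/5, 3*E))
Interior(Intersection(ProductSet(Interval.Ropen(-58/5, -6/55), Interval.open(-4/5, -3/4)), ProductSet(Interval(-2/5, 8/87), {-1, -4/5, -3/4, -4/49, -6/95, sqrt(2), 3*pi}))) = EmptySet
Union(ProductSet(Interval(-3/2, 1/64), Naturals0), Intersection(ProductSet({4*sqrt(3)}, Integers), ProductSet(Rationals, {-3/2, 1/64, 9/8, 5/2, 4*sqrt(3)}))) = ProductSet(Interval(-3/2, 1/64), Naturals0)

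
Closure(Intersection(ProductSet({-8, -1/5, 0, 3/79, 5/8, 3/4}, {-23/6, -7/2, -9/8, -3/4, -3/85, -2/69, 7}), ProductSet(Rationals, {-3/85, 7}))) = ProductSet({-8, -1/5, 0, 3/79, 5/8, 3/4}, {-3/85, 7})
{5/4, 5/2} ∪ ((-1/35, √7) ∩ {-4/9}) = {5/4, 5/2}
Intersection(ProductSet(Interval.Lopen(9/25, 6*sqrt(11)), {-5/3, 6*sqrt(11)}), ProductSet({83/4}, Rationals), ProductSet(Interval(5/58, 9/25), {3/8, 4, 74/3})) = EmptySet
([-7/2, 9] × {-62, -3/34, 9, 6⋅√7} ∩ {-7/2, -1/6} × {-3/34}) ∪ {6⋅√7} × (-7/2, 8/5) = ({-7/2, -1/6} × {-3/34}) ∪ ({6⋅√7} × (-7/2, 8/5))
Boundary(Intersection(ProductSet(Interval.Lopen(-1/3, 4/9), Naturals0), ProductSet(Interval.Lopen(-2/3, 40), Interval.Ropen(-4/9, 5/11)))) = ProductSet(Interval(-1/3, 4/9), Range(0, 1, 1))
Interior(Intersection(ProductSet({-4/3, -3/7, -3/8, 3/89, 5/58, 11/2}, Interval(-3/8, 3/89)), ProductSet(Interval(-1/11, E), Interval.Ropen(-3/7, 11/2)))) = EmptySet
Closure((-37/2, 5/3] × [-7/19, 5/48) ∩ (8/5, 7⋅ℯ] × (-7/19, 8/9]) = ({8/5, 5/3} × [-7/19, 5/48]) ∪ ([8/5, 5/3] × {-7/19, 5/48}) ∪ ((8/5, 5/3] × (-7/19, 5/48))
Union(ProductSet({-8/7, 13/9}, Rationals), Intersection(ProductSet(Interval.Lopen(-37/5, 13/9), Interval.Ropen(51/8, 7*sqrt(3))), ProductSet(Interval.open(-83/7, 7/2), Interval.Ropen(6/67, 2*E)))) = ProductSet({-8/7, 13/9}, Rationals)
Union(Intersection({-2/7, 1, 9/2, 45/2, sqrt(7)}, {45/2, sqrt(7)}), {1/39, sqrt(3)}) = {1/39, 45/2, sqrt(3), sqrt(7)}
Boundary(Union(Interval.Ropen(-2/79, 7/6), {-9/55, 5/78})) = {-9/55, -2/79, 7/6}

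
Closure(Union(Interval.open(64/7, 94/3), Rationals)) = Union(Interval(-oo, oo), Rationals)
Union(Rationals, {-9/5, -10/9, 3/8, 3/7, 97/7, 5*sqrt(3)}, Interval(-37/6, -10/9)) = Union({5*sqrt(3)}, Interval(-37/6, -10/9), Rationals)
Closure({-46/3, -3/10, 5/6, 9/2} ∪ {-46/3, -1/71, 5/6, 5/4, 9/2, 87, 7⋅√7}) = {-46/3, -3/10, -1/71, 5/6, 5/4, 9/2, 87, 7⋅√7}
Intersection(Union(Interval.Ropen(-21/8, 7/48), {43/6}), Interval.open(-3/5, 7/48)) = Interval.open(-3/5, 7/48)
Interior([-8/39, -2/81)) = (-8/39, -2/81)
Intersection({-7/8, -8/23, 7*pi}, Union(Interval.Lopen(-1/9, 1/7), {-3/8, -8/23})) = {-8/23}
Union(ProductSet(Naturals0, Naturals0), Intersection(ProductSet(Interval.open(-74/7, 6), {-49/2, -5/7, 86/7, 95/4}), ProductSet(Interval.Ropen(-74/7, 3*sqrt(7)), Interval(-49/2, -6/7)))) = Union(ProductSet(Interval.open(-74/7, 6), {-49/2}), ProductSet(Naturals0, Naturals0))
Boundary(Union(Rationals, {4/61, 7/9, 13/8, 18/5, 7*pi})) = Reals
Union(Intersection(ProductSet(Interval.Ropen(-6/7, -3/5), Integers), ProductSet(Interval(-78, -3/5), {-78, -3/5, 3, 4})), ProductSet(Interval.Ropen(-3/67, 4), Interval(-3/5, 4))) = Union(ProductSet(Interval.Ropen(-6/7, -3/5), {-78, 3, 4}), ProductSet(Interval.Ropen(-3/67, 4), Interval(-3/5, 4)))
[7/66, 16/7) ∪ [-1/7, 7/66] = [-1/7, 16/7)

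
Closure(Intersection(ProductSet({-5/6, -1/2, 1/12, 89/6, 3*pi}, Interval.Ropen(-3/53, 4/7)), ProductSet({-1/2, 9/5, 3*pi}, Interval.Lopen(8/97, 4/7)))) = ProductSet({-1/2, 3*pi}, Interval(8/97, 4/7))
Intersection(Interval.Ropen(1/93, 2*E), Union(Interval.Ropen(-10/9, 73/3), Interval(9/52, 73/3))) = Interval.Ropen(1/93, 2*E)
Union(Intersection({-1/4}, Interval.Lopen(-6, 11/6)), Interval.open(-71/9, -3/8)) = Union({-1/4}, Interval.open(-71/9, -3/8))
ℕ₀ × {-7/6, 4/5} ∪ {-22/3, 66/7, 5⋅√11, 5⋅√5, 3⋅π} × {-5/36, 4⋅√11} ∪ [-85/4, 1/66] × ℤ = (ℕ₀ × {-7/6, 4/5}) ∪ ([-85/4, 1/66] × ℤ) ∪ ({-22/3, 66/7, 5⋅√11, 5⋅√5, 3⋅π} × {-5/36, 4⋅√11})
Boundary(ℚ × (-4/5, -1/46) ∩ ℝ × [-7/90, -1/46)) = ℝ × [-7/90, -1/46]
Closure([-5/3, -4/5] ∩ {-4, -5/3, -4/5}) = {-5/3, -4/5}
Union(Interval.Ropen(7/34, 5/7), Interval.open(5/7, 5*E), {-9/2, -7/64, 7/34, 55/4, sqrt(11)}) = Union({-9/2, -7/64, 55/4}, Interval.Ropen(7/34, 5/7), Interval.open(5/7, 5*E))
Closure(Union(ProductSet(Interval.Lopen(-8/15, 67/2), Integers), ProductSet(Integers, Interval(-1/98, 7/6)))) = Union(ProductSet(Integers, Interval(-1/98, 7/6)), ProductSet(Interval(-8/15, 67/2), Integers))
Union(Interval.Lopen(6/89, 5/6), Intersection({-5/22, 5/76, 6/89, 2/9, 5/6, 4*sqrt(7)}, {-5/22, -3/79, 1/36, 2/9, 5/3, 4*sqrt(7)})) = Union({-5/22, 4*sqrt(7)}, Interval.Lopen(6/89, 5/6))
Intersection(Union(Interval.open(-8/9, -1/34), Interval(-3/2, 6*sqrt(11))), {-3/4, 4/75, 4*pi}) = {-3/4, 4/75, 4*pi}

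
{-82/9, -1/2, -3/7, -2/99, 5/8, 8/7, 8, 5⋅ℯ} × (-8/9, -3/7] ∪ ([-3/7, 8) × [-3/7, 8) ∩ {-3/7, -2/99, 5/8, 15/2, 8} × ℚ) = ({-3/7, -2/99, 5/8, 15/2} × (ℚ ∩ [-3/7, 8))) ∪ ({-82/9, -1/2, -3/7, -2/99, 5/8, 8/7, 8, 5⋅ℯ} × (-8/9, -3/7])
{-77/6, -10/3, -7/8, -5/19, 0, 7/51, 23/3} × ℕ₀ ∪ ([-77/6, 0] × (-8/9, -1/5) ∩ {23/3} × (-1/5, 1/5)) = {-77/6, -10/3, -7/8, -5/19, 0, 7/51, 23/3} × ℕ₀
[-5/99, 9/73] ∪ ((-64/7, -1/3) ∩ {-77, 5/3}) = [-5/99, 9/73]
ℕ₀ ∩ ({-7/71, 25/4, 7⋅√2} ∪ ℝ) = ℕ₀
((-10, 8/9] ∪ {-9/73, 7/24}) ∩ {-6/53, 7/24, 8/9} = {-6/53, 7/24, 8/9}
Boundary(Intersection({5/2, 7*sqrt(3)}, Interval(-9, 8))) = {5/2}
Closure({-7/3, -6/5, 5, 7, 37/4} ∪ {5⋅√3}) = {-7/3, -6/5, 5, 7, 37/4, 5⋅√3}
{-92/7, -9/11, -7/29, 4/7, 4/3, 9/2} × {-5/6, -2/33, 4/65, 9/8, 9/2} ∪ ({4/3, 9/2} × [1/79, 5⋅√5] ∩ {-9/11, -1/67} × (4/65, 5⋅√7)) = {-92/7, -9/11, -7/29, 4/7, 4/3, 9/2} × {-5/6, -2/33, 4/65, 9/8, 9/2}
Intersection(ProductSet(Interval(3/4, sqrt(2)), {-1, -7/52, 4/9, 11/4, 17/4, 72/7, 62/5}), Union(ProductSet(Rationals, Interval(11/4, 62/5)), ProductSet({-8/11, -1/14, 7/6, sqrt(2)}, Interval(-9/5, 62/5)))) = Union(ProductSet({7/6, sqrt(2)}, {-1, -7/52, 4/9, 11/4, 17/4, 72/7, 62/5}), ProductSet(Intersection(Interval(3/4, sqrt(2)), Rationals), {11/4, 17/4, 72/7, 62/5}))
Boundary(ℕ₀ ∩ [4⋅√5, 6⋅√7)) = {9, 10, …, 15}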